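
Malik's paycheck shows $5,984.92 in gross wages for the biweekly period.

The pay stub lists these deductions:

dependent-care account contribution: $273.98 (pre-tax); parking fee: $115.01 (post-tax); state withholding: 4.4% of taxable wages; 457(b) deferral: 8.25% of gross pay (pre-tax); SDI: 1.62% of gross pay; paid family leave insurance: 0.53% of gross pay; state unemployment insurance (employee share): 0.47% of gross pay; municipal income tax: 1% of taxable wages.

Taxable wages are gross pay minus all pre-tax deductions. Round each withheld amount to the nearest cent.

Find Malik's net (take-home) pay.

457(b) deferral: $5,984.92 × 0.0825 = $493.76
Dependent-care account contribution: $273.98
Pre-tax total = $493.76 + $273.98 = $767.74
Taxable wages = $5,984.92 − $767.74 = $5,217.18
State withholding: $5,217.18 × 0.044 = $229.56
Municipal income tax: $5,217.18 × 0.01 = $52.17
SDI: $5,984.92 × 0.0162 = $96.96
State unemployment insurance (employee share): $5,984.92 × 0.0047 = $28.13
Paid family leave insurance: $5,984.92 × 0.0053 = $31.72
Parking fee: $115.01
Total deductions = $493.76 + $273.98 + $229.56 + $52.17 + $96.96 + $28.13 + $31.72 + $115.01 = $1,321.29
Net pay = $5,984.92 − $1,321.29 = $4,663.63

$4,663.63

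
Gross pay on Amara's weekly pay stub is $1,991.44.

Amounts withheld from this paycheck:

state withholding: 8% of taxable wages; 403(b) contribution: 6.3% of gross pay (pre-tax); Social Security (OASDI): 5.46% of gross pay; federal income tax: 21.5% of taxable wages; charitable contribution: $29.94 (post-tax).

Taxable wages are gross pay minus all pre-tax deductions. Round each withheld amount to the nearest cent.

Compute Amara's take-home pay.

$1,176.84

403(b) contribution: $1,991.44 × 0.063 = $125.46
Taxable wages = $1,991.44 − $125.46 = $1,865.98
Federal income tax: $1,865.98 × 0.215 = $401.19
State withholding: $1,865.98 × 0.08 = $149.28
Social Security (OASDI): $1,991.44 × 0.0546 = $108.73
Charitable contribution: $29.94
Total deductions = $125.46 + $401.19 + $149.28 + $108.73 + $29.94 = $814.60
Net pay = $1,991.44 − $814.60 = $1,176.84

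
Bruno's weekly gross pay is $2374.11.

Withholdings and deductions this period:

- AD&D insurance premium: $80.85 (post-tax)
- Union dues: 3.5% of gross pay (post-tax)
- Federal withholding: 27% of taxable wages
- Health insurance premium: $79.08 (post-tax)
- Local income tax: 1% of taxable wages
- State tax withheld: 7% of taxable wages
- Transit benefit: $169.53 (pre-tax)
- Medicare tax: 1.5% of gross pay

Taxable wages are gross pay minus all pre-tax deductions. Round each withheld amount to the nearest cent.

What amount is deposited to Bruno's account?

Transit benefit: $169.53
Taxable wages = $2374.11 − $169.53 = $2204.58
Federal withholding: $2204.58 × 0.27 = $595.24
State tax withheld: $2204.58 × 0.07 = $154.32
Local income tax: $2204.58 × 0.01 = $22.05
Medicare tax: $2374.11 × 0.015 = $35.61
Union dues: $2374.11 × 0.035 = $83.09
AD&D insurance premium: $80.85
Health insurance premium: $79.08
Total deductions = $169.53 + $595.24 + $154.32 + $22.05 + $35.61 + $83.09 + $80.85 + $79.08 = $1219.77
Net pay = $2374.11 − $1219.77 = $1154.34

$1154.34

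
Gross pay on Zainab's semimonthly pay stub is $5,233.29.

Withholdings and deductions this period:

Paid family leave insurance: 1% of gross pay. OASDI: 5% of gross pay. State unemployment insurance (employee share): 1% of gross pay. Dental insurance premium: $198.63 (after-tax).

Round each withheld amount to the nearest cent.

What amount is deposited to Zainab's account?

$4,668.34

OASDI: $5,233.29 × 0.05 = $261.66
State unemployment insurance (employee share): $5,233.29 × 0.01 = $52.33
Paid family leave insurance: $5,233.29 × 0.01 = $52.33
Dental insurance premium: $198.63
Total deductions = $261.66 + $52.33 + $52.33 + $198.63 = $564.95
Net pay = $5,233.29 − $564.95 = $4,668.34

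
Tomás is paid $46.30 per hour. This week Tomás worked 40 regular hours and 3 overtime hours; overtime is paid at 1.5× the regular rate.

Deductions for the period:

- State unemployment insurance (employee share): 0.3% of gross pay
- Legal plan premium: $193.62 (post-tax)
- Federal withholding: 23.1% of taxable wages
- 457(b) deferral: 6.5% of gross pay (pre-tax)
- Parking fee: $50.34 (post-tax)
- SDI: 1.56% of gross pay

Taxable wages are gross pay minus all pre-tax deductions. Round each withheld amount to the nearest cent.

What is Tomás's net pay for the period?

Regular pay: 40 × $46.30 = $1,852.00
Overtime pay: 3 × $46.30 × 1.5 = $208.35
Gross pay = $1,852.00 + $208.35 = $2,060.35
457(b) deferral: $2,060.35 × 0.065 = $133.92
Taxable wages = $2,060.35 − $133.92 = $1,926.43
Federal withholding: $1,926.43 × 0.231 = $445.01
State unemployment insurance (employee share): $2,060.35 × 0.003 = $6.18
SDI: $2,060.35 × 0.0156 = $32.14
Parking fee: $50.34
Legal plan premium: $193.62
Total deductions = $133.92 + $445.01 + $6.18 + $32.14 + $50.34 + $193.62 = $861.21
Net pay = $2,060.35 − $861.21 = $1,199.14

$1,199.14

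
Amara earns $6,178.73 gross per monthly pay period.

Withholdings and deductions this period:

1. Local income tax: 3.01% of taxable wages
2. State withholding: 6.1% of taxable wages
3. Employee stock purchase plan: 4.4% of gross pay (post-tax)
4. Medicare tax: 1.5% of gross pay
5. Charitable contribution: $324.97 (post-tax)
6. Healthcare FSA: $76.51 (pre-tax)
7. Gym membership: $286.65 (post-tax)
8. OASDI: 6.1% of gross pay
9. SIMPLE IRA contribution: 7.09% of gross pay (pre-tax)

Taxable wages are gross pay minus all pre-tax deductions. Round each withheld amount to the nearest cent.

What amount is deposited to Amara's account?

Healthcare FSA: $76.51
SIMPLE IRA contribution: $6,178.73 × 0.0709 = $438.07
Pre-tax total = $76.51 + $438.07 = $514.58
Taxable wages = $6,178.73 − $514.58 = $5,664.15
Local income tax: $5,664.15 × 0.0301 = $170.49
State withholding: $5,664.15 × 0.061 = $345.51
OASDI: $6,178.73 × 0.061 = $376.90
Medicare tax: $6,178.73 × 0.015 = $92.68
Charitable contribution: $324.97
Employee stock purchase plan: $6,178.73 × 0.044 = $271.86
Gym membership: $286.65
Total deductions = $76.51 + $438.07 + $170.49 + $345.51 + $376.90 + $92.68 + $324.97 + $271.86 + $286.65 = $2,383.64
Net pay = $6,178.73 − $2,383.64 = $3,795.09

$3,795.09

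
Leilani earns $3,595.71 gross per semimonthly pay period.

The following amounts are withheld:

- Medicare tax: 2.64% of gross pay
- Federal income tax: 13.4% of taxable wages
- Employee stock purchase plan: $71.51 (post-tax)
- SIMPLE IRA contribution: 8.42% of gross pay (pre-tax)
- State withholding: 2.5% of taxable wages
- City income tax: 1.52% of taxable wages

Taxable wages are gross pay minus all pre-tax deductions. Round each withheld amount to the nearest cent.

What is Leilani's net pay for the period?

SIMPLE IRA contribution: $3,595.71 × 0.0842 = $302.76
Taxable wages = $3,595.71 − $302.76 = $3,292.95
City income tax: $3,292.95 × 0.0152 = $50.05
State withholding: $3,292.95 × 0.025 = $82.32
Federal income tax: $3,292.95 × 0.134 = $441.26
Medicare tax: $3,595.71 × 0.0264 = $94.93
Employee stock purchase plan: $71.51
Total deductions = $302.76 + $50.05 + $82.32 + $441.26 + $94.93 + $71.51 = $1,042.83
Net pay = $3,595.71 − $1,042.83 = $2,552.88

$2,552.88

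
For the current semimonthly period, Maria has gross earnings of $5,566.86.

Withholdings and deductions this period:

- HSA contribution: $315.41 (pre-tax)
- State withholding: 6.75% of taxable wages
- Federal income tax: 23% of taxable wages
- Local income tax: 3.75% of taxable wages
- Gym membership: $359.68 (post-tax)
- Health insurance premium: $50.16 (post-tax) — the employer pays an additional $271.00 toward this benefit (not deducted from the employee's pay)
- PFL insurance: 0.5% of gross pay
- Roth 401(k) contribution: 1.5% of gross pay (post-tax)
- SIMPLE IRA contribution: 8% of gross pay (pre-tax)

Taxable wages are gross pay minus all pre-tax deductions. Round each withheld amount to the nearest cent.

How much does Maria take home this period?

$2,674.89

HSA contribution: $315.41
SIMPLE IRA contribution: $5,566.86 × 0.08 = $445.35
Pre-tax total = $315.41 + $445.35 = $760.76
Taxable wages = $5,566.86 − $760.76 = $4,806.10
State withholding: $4,806.10 × 0.0675 = $324.41
Local income tax: $4,806.10 × 0.0375 = $180.23
Federal income tax: $4,806.10 × 0.23 = $1,105.40
PFL insurance: $5,566.86 × 0.005 = $27.83
Roth 401(k) contribution: $5,566.86 × 0.015 = $83.50
Gym membership: $359.68
Health insurance premium: $50.16
(Employer's $271.00 toward health insurance premium is not withheld from the employee.)
Total deductions = $315.41 + $445.35 + $324.41 + $180.23 + $1,105.40 + $27.83 + $83.50 + $359.68 + $50.16 = $2,891.97
Net pay = $5,566.86 − $2,891.97 = $2,674.89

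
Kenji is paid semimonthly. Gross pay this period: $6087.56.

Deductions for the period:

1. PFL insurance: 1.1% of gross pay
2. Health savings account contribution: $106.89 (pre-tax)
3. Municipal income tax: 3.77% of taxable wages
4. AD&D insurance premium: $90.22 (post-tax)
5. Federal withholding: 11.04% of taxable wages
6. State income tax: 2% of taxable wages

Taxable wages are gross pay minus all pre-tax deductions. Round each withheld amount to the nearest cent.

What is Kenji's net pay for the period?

$4818.14

Health savings account contribution: $106.89
Taxable wages = $6087.56 − $106.89 = $5980.67
State income tax: $5980.67 × 0.02 = $119.61
Federal withholding: $5980.67 × 0.1104 = $660.27
Municipal income tax: $5980.67 × 0.0377 = $225.47
PFL insurance: $6087.56 × 0.011 = $66.96
AD&D insurance premium: $90.22
Total deductions = $106.89 + $119.61 + $660.27 + $225.47 + $66.96 + $90.22 = $1269.42
Net pay = $6087.56 − $1269.42 = $4818.14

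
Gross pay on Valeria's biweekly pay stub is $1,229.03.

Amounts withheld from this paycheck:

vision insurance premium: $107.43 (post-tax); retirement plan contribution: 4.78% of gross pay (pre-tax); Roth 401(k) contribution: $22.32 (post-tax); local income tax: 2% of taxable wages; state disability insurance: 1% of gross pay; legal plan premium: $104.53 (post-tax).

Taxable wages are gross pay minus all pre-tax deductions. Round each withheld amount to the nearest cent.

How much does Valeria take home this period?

$900.30

Retirement plan contribution: $1,229.03 × 0.0478 = $58.75
Taxable wages = $1,229.03 − $58.75 = $1,170.28
Local income tax: $1,170.28 × 0.02 = $23.41
State disability insurance: $1,229.03 × 0.01 = $12.29
Legal plan premium: $104.53
Vision insurance premium: $107.43
Roth 401(k) contribution: $22.32
Total deductions = $58.75 + $23.41 + $12.29 + $104.53 + $107.43 + $22.32 = $328.73
Net pay = $1,229.03 − $328.73 = $900.30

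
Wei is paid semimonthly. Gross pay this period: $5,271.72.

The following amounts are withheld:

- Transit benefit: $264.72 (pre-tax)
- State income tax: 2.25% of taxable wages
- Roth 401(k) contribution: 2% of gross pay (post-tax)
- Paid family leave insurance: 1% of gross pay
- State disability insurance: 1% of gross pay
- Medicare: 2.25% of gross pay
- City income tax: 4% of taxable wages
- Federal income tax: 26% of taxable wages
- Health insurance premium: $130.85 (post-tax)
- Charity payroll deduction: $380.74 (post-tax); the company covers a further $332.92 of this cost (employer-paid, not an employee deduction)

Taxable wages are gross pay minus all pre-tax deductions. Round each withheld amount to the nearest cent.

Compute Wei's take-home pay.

Transit benefit: $264.72
Taxable wages = $5,271.72 − $264.72 = $5,007.00
Federal income tax: $5,007.00 × 0.26 = $1,301.82
State income tax: $5,007.00 × 0.0225 = $112.66
City income tax: $5,007.00 × 0.04 = $200.28
State disability insurance: $5,271.72 × 0.01 = $52.72
Paid family leave insurance: $5,271.72 × 0.01 = $52.72
Medicare: $5,271.72 × 0.0225 = $118.61
Charity payroll deduction: $380.74
Health insurance premium: $130.85
Roth 401(k) contribution: $5,271.72 × 0.02 = $105.43
(Employer's $332.92 toward charity payroll deduction is not withheld from the employee.)
Total deductions = $264.72 + $1,301.82 + $112.66 + $200.28 + $52.72 + $52.72 + $118.61 + $380.74 + $130.85 + $105.43 = $2,720.55
Net pay = $5,271.72 − $2,720.55 = $2,551.17

$2,551.17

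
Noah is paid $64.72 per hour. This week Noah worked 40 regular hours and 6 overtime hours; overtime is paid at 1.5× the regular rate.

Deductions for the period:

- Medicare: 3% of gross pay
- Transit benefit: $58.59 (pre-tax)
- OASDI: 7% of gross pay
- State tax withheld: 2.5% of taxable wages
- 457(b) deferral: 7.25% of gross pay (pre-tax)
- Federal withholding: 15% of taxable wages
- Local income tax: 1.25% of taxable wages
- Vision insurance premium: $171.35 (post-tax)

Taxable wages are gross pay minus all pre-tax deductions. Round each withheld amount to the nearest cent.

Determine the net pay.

Regular pay: 40 × $64.72 = $2,588.80
Overtime pay: 6 × $64.72 × 1.5 = $582.48
Gross pay = $2,588.80 + $582.48 = $3,171.28
Transit benefit: $58.59
457(b) deferral: $3,171.28 × 0.0725 = $229.92
Pre-tax total = $58.59 + $229.92 = $288.51
Taxable wages = $3,171.28 − $288.51 = $2,882.77
Local income tax: $2,882.77 × 0.0125 = $36.03
State tax withheld: $2,882.77 × 0.025 = $72.07
Federal withholding: $2,882.77 × 0.15 = $432.42
Medicare: $3,171.28 × 0.03 = $95.14
OASDI: $3,171.28 × 0.07 = $221.99
Vision insurance premium: $171.35
Total deductions = $58.59 + $229.92 + $36.03 + $72.07 + $432.42 + $95.14 + $221.99 + $171.35 = $1,317.51
Net pay = $3,171.28 − $1,317.51 = $1,853.77

$1,853.77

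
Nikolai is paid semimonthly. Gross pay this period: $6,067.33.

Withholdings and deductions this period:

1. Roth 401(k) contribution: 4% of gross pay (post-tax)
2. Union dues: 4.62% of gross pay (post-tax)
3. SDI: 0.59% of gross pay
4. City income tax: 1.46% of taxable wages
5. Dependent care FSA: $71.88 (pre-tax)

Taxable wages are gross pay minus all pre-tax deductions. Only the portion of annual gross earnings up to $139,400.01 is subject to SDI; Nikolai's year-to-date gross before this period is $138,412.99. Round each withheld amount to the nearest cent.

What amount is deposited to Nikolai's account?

$5,379.10

Dependent care FSA: $71.88
Taxable wages = $6,067.33 − $71.88 = $5,995.45
City income tax: $5,995.45 × 0.0146 = $87.53
SDI: only $139,400.01 − $138,412.99 = $987.02 of this check is subject → $987.02 × 0.0059 = $5.82
Roth 401(k) contribution: $6,067.33 × 0.04 = $242.69
Union dues: $6,067.33 × 0.0462 = $280.31
Total deductions = $71.88 + $87.53 + $5.82 + $242.69 + $280.31 = $688.23
Net pay = $6,067.33 − $688.23 = $5,379.10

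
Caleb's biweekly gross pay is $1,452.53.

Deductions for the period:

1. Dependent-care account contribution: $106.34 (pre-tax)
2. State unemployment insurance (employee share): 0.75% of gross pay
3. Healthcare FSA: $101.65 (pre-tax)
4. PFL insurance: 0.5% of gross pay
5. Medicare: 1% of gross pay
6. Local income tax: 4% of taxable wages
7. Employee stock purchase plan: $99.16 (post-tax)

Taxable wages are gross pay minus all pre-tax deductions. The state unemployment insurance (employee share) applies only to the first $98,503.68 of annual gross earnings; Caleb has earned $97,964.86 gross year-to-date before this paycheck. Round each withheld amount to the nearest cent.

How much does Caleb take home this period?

$1,069.77

Dependent-care account contribution: $106.34
Healthcare FSA: $101.65
Pre-tax total = $106.34 + $101.65 = $207.99
Taxable wages = $1,452.53 − $207.99 = $1,244.54
Local income tax: $1,244.54 × 0.04 = $49.78
Medicare: $1,452.53 × 0.01 = $14.53
State unemployment insurance (employee share): only $98,503.68 − $97,964.86 = $538.82 of this check is subject → $538.82 × 0.0075 = $4.04
PFL insurance: $1,452.53 × 0.005 = $7.26
Employee stock purchase plan: $99.16
Total deductions = $106.34 + $101.65 + $49.78 + $14.53 + $4.04 + $7.26 + $99.16 = $382.76
Net pay = $1,452.53 − $382.76 = $1,069.77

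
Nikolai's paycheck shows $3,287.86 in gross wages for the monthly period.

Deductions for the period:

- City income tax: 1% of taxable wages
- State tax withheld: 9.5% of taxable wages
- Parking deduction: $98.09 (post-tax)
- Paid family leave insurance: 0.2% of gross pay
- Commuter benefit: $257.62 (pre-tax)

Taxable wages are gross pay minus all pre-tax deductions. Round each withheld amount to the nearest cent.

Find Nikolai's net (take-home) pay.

Commuter benefit: $257.62
Taxable wages = $3,287.86 − $257.62 = $3,030.24
City income tax: $3,030.24 × 0.01 = $30.30
State tax withheld: $3,030.24 × 0.095 = $287.87
Paid family leave insurance: $3,287.86 × 0.002 = $6.58
Parking deduction: $98.09
Total deductions = $257.62 + $30.30 + $287.87 + $6.58 + $98.09 = $680.46
Net pay = $3,287.86 − $680.46 = $2,607.40

$2,607.40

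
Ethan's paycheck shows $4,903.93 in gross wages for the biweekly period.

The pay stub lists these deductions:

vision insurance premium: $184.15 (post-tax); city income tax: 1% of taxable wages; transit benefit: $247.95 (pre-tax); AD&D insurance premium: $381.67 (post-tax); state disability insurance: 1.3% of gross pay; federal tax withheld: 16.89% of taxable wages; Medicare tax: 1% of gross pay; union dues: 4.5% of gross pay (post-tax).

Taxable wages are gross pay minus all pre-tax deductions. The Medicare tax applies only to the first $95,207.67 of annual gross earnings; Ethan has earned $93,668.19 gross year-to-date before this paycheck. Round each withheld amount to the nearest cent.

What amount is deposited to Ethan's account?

$2,957.38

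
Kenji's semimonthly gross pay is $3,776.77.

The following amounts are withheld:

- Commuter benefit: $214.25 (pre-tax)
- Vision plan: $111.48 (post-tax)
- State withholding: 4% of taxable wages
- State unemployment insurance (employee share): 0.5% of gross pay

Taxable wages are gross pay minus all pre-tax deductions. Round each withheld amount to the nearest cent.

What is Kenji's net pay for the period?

Commuter benefit: $214.25
Taxable wages = $3,776.77 − $214.25 = $3,562.52
State withholding: $3,562.52 × 0.04 = $142.50
State unemployment insurance (employee share): $3,776.77 × 0.005 = $18.88
Vision plan: $111.48
Total deductions = $214.25 + $142.50 + $18.88 + $111.48 = $487.11
Net pay = $3,776.77 − $487.11 = $3,289.66

$3,289.66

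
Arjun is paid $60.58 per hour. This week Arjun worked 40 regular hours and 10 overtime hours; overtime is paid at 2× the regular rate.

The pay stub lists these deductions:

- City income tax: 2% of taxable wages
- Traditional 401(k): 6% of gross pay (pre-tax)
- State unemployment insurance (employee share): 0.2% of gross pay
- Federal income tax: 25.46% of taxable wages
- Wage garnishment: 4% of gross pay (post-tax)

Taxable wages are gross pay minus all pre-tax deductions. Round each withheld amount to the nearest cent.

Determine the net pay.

$2,325.83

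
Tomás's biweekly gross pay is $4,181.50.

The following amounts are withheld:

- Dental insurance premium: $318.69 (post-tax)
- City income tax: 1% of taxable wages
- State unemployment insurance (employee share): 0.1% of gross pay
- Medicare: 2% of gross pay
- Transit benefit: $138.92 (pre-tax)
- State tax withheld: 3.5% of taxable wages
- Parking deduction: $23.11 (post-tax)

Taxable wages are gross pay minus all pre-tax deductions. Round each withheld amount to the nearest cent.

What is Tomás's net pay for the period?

$3,431.05

Transit benefit: $138.92
Taxable wages = $4,181.50 − $138.92 = $4,042.58
State tax withheld: $4,042.58 × 0.035 = $141.49
City income tax: $4,042.58 × 0.01 = $40.43
State unemployment insurance (employee share): $4,181.50 × 0.001 = $4.18
Medicare: $4,181.50 × 0.02 = $83.63
Dental insurance premium: $318.69
Parking deduction: $23.11
Total deductions = $138.92 + $141.49 + $40.43 + $4.18 + $83.63 + $318.69 + $23.11 = $750.45
Net pay = $4,181.50 − $750.45 = $3,431.05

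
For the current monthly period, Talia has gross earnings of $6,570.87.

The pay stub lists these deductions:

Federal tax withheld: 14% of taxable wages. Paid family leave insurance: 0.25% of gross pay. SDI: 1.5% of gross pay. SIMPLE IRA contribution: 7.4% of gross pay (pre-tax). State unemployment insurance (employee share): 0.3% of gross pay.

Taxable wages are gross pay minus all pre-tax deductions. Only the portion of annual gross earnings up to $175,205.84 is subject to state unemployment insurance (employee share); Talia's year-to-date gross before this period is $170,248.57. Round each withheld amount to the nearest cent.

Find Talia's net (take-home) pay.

SIMPLE IRA contribution: $6,570.87 × 0.074 = $486.24
Taxable wages = $6,570.87 − $486.24 = $6,084.63
Federal tax withheld: $6,084.63 × 0.14 = $851.85
SDI: $6,570.87 × 0.015 = $98.56
State unemployment insurance (employee share): only $175,205.84 − $170,248.57 = $4,957.27 of this check is subject → $4,957.27 × 0.003 = $14.87
Paid family leave insurance: $6,570.87 × 0.0025 = $16.43
Total deductions = $486.24 + $851.85 + $98.56 + $14.87 + $16.43 = $1,467.95
Net pay = $6,570.87 − $1,467.95 = $5,102.92

$5,102.92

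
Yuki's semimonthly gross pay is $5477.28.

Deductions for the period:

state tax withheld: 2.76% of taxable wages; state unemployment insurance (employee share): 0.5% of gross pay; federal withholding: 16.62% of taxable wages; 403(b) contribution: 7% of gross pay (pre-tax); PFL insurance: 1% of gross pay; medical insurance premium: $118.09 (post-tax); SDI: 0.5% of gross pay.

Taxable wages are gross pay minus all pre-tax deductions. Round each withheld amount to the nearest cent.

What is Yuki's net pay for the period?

$3879.04

403(b) contribution: $5477.28 × 0.07 = $383.41
Taxable wages = $5477.28 − $383.41 = $5093.87
State tax withheld: $5093.87 × 0.0276 = $140.59
Federal withholding: $5093.87 × 0.1662 = $846.60
State unemployment insurance (employee share): $5477.28 × 0.005 = $27.39
SDI: $5477.28 × 0.005 = $27.39
PFL insurance: $5477.28 × 0.01 = $54.77
Medical insurance premium: $118.09
Total deductions = $383.41 + $140.59 + $846.60 + $27.39 + $27.39 + $54.77 + $118.09 = $1598.24
Net pay = $5477.28 − $1598.24 = $3879.04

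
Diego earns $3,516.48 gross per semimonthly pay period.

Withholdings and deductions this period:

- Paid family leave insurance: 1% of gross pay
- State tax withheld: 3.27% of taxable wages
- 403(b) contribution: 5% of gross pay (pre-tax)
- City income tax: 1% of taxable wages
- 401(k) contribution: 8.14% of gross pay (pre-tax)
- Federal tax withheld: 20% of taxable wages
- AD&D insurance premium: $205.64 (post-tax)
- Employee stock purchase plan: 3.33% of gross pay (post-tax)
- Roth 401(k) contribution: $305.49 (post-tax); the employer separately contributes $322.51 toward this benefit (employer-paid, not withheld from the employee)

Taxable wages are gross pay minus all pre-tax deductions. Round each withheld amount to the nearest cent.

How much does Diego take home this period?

401(k) contribution: $3,516.48 × 0.0814 = $286.24
403(b) contribution: $3,516.48 × 0.05 = $175.82
Pre-tax total = $286.24 + $175.82 = $462.06
Taxable wages = $3,516.48 − $462.06 = $3,054.42
Federal tax withheld: $3,054.42 × 0.2 = $610.88
City income tax: $3,054.42 × 0.01 = $30.54
State tax withheld: $3,054.42 × 0.0327 = $99.88
Paid family leave insurance: $3,516.48 × 0.01 = $35.16
Roth 401(k) contribution: $305.49
Employee stock purchase plan: $3,516.48 × 0.0333 = $117.10
AD&D insurance premium: $205.64
(Employer's $322.51 toward Roth 401(k) contribution is not withheld from the employee.)
Total deductions = $286.24 + $175.82 + $610.88 + $30.54 + $99.88 + $35.16 + $305.49 + $117.10 + $205.64 = $1,866.75
Net pay = $3,516.48 − $1,866.75 = $1,649.73

$1,649.73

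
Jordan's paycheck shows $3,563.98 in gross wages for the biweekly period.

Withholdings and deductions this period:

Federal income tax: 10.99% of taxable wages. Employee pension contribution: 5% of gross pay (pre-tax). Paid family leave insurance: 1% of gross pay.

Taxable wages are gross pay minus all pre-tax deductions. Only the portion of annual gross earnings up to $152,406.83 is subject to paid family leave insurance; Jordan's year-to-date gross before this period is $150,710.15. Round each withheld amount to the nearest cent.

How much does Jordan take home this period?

$2,996.71

Employee pension contribution: $3,563.98 × 0.05 = $178.20
Taxable wages = $3,563.98 − $178.20 = $3,385.78
Federal income tax: $3,385.78 × 0.1099 = $372.10
Paid family leave insurance: only $152,406.83 − $150,710.15 = $1,696.68 of this check is subject → $1,696.68 × 0.01 = $16.97
Total deductions = $178.20 + $372.10 + $16.97 = $567.27
Net pay = $3,563.98 − $567.27 = $2,996.71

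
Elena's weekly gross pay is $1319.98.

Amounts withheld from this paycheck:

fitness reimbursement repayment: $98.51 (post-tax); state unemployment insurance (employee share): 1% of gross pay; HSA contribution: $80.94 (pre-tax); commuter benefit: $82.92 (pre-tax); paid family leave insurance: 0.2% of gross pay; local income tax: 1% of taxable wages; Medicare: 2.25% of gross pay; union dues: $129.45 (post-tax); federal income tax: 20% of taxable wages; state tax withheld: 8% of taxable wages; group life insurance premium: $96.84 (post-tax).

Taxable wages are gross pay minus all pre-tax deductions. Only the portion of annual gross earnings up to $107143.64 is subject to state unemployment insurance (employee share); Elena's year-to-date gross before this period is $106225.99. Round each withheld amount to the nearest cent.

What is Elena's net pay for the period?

$454.53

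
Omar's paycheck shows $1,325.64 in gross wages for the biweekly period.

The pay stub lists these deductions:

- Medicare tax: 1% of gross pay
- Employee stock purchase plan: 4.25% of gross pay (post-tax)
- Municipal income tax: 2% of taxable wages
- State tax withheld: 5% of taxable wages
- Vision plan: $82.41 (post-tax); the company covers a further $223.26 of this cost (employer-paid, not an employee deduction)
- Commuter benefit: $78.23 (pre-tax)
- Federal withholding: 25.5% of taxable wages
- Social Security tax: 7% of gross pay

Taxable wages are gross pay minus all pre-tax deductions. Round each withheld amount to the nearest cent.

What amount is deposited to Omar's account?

$597.20

Commuter benefit: $78.23
Taxable wages = $1,325.64 − $78.23 = $1,247.41
State tax withheld: $1,247.41 × 0.05 = $62.37
Federal withholding: $1,247.41 × 0.255 = $318.09
Municipal income tax: $1,247.41 × 0.02 = $24.95
Social Security tax: $1,325.64 × 0.07 = $92.79
Medicare tax: $1,325.64 × 0.01 = $13.26
Employee stock purchase plan: $1,325.64 × 0.0425 = $56.34
Vision plan: $82.41
(Employer's $223.26 toward vision plan is not withheld from the employee.)
Total deductions = $78.23 + $62.37 + $318.09 + $24.95 + $92.79 + $13.26 + $56.34 + $82.41 = $728.44
Net pay = $1,325.64 − $728.44 = $597.20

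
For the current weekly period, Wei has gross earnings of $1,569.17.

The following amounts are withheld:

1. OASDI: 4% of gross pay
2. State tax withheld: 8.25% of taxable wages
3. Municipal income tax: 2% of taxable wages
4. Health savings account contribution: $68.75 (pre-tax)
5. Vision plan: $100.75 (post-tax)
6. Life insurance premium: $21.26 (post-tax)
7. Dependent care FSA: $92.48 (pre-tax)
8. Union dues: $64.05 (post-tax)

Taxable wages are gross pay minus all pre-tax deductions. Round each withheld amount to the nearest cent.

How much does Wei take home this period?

Health savings account contribution: $68.75
Dependent care FSA: $92.48
Pre-tax total = $68.75 + $92.48 = $161.23
Taxable wages = $1,569.17 − $161.23 = $1,407.94
Municipal income tax: $1,407.94 × 0.02 = $28.16
State tax withheld: $1,407.94 × 0.0825 = $116.16
OASDI: $1,569.17 × 0.04 = $62.77
Union dues: $64.05
Vision plan: $100.75
Life insurance premium: $21.26
Total deductions = $68.75 + $92.48 + $28.16 + $116.16 + $62.77 + $64.05 + $100.75 + $21.26 = $554.38
Net pay = $1,569.17 − $554.38 = $1,014.79

$1,014.79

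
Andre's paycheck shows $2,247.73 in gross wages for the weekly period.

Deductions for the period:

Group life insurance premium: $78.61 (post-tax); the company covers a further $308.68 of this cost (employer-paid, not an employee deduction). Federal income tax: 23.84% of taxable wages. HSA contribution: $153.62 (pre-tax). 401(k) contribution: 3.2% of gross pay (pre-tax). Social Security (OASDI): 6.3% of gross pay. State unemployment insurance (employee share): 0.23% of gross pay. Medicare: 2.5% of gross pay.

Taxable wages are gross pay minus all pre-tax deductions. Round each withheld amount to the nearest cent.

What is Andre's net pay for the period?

$1,258.51

401(k) contribution: $2,247.73 × 0.032 = $71.93
HSA contribution: $153.62
Pre-tax total = $71.93 + $153.62 = $225.55
Taxable wages = $2,247.73 − $225.55 = $2,022.18
Federal income tax: $2,022.18 × 0.2384 = $482.09
Social Security (OASDI): $2,247.73 × 0.063 = $141.61
State unemployment insurance (employee share): $2,247.73 × 0.0023 = $5.17
Medicare: $2,247.73 × 0.025 = $56.19
Group life insurance premium: $78.61
(Employer's $308.68 toward group life insurance premium is not withheld from the employee.)
Total deductions = $71.93 + $153.62 + $482.09 + $141.61 + $5.17 + $56.19 + $78.61 = $989.22
Net pay = $2,247.73 − $989.22 = $1,258.51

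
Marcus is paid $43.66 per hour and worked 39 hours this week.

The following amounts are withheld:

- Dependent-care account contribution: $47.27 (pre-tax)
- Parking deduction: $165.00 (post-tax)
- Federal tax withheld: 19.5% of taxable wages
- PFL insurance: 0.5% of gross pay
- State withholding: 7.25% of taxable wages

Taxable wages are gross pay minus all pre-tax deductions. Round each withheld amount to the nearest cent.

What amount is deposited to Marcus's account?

Gross pay: 39 × $43.66 = $1,702.74
Dependent-care account contribution: $47.27
Taxable wages = $1,702.74 − $47.27 = $1,655.47
Federal tax withheld: $1,655.47 × 0.195 = $322.82
State withholding: $1,655.47 × 0.0725 = $120.02
PFL insurance: $1,702.74 × 0.005 = $8.51
Parking deduction: $165.00
Total deductions = $47.27 + $322.82 + $120.02 + $8.51 + $165.00 = $663.62
Net pay = $1,702.74 − $663.62 = $1,039.12

$1,039.12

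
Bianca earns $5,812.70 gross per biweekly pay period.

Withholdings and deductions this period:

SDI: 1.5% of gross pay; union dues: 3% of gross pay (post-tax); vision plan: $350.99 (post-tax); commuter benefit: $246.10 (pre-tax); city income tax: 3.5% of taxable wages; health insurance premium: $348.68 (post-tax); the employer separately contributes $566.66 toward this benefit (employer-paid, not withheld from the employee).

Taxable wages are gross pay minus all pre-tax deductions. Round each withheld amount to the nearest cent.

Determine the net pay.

$4,410.53

Commuter benefit: $246.10
Taxable wages = $5,812.70 − $246.10 = $5,566.60
City income tax: $5,566.60 × 0.035 = $194.83
SDI: $5,812.70 × 0.015 = $87.19
Health insurance premium: $348.68
Union dues: $5,812.70 × 0.03 = $174.38
Vision plan: $350.99
(Employer's $566.66 toward health insurance premium is not withheld from the employee.)
Total deductions = $246.10 + $194.83 + $87.19 + $348.68 + $174.38 + $350.99 = $1,402.17
Net pay = $5,812.70 − $1,402.17 = $4,410.53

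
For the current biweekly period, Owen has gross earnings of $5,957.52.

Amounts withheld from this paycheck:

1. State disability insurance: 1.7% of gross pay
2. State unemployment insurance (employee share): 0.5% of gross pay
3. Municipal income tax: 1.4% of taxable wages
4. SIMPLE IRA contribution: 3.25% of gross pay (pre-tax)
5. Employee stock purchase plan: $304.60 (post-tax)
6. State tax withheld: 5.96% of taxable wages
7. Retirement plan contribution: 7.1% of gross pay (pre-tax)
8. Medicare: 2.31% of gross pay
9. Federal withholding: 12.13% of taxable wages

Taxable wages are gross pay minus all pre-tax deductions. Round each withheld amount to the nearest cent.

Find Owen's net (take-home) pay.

Retirement plan contribution: $5,957.52 × 0.071 = $422.98
SIMPLE IRA contribution: $5,957.52 × 0.0325 = $193.62
Pre-tax total = $422.98 + $193.62 = $616.60
Taxable wages = $5,957.52 − $616.60 = $5,340.92
Municipal income tax: $5,340.92 × 0.014 = $74.77
Federal withholding: $5,340.92 × 0.1213 = $647.85
State tax withheld: $5,340.92 × 0.0596 = $318.32
Medicare: $5,957.52 × 0.0231 = $137.62
State unemployment insurance (employee share): $5,957.52 × 0.005 = $29.79
State disability insurance: $5,957.52 × 0.017 = $101.28
Employee stock purchase plan: $304.60
Total deductions = $422.98 + $193.62 + $74.77 + $647.85 + $318.32 + $137.62 + $29.79 + $101.28 + $304.60 = $2,230.83
Net pay = $5,957.52 − $2,230.83 = $3,726.69

$3,726.69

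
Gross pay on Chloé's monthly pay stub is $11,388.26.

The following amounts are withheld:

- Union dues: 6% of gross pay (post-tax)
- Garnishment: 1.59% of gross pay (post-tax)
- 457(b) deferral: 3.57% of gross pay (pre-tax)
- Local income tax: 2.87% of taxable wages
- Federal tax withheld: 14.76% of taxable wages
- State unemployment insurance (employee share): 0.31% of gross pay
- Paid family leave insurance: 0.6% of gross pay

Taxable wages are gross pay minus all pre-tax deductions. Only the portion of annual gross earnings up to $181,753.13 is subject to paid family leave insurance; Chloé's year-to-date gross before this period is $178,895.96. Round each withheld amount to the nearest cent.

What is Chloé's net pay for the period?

$8,128.82

457(b) deferral: $11,388.26 × 0.0357 = $406.56
Taxable wages = $11,388.26 − $406.56 = $10,981.70
Federal tax withheld: $10,981.70 × 0.1476 = $1,620.90
Local income tax: $10,981.70 × 0.0287 = $315.17
Paid family leave insurance: only $181,753.13 − $178,895.96 = $2,857.17 of this check is subject → $2,857.17 × 0.006 = $17.14
State unemployment insurance (employee share): $11,388.26 × 0.0031 = $35.30
Union dues: $11,388.26 × 0.06 = $683.30
Garnishment: $11,388.26 × 0.0159 = $181.07
Total deductions = $406.56 + $1,620.90 + $315.17 + $17.14 + $35.30 + $683.30 + $181.07 = $3,259.44
Net pay = $11,388.26 − $3,259.44 = $8,128.82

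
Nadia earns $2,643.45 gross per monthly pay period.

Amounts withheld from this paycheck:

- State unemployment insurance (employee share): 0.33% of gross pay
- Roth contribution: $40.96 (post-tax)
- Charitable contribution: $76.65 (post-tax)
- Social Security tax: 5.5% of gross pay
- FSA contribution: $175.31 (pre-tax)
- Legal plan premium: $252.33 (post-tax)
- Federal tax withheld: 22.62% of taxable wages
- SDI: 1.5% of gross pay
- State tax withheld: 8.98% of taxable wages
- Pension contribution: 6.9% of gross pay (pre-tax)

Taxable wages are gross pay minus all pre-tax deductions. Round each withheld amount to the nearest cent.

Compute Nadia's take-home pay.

Pension contribution: $2,643.45 × 0.069 = $182.40
FSA contribution: $175.31
Pre-tax total = $182.40 + $175.31 = $357.71
Taxable wages = $2,643.45 − $357.71 = $2,285.74
State tax withheld: $2,285.74 × 0.0898 = $205.26
Federal tax withheld: $2,285.74 × 0.2262 = $517.03
Social Security tax: $2,643.45 × 0.055 = $145.39
State unemployment insurance (employee share): $2,643.45 × 0.0033 = $8.72
SDI: $2,643.45 × 0.015 = $39.65
Charitable contribution: $76.65
Roth contribution: $40.96
Legal plan premium: $252.33
Total deductions = $182.40 + $175.31 + $205.26 + $517.03 + $145.39 + $8.72 + $39.65 + $76.65 + $40.96 + $252.33 = $1,643.70
Net pay = $2,643.45 − $1,643.70 = $999.75

$999.75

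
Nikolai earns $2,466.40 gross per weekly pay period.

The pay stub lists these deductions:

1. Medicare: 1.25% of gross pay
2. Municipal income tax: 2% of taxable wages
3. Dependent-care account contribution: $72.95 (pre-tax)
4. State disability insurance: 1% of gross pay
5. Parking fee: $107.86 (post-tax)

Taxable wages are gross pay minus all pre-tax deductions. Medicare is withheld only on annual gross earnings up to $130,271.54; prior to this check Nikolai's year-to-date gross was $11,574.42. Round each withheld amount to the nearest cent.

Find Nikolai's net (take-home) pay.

$2,182.23

Dependent-care account contribution: $72.95
Taxable wages = $2,466.40 − $72.95 = $2,393.45
Municipal income tax: $2,393.45 × 0.02 = $47.87
State disability insurance: $2,466.40 × 0.01 = $24.66
Medicare: cap not yet reached, full $2,466.40 is subject → $2,466.40 × 0.0125 = $30.83
Parking fee: $107.86
Total deductions = $72.95 + $47.87 + $24.66 + $30.83 + $107.86 = $284.17
Net pay = $2,466.40 − $284.17 = $2,182.23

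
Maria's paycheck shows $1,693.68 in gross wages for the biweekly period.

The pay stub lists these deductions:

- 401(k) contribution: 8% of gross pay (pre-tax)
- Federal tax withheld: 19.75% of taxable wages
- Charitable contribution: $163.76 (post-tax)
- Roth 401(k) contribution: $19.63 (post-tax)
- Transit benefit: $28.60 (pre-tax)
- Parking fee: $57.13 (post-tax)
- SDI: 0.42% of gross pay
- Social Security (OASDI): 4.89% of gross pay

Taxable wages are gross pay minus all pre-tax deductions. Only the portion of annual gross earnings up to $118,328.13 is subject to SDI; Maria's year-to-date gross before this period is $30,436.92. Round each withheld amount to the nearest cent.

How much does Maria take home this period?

Transit benefit: $28.60
401(k) contribution: $1,693.68 × 0.08 = $135.49
Pre-tax total = $28.60 + $135.49 = $164.09
Taxable wages = $1,693.68 − $164.09 = $1,529.59
Federal tax withheld: $1,529.59 × 0.1975 = $302.09
SDI: cap not yet reached, full $1,693.68 is subject → $1,693.68 × 0.0042 = $7.11
Social Security (OASDI): $1,693.68 × 0.0489 = $82.82
Roth 401(k) contribution: $19.63
Parking fee: $57.13
Charitable contribution: $163.76
Total deductions = $28.60 + $135.49 + $302.09 + $7.11 + $82.82 + $19.63 + $57.13 + $163.76 = $796.63
Net pay = $1,693.68 − $796.63 = $897.05

$897.05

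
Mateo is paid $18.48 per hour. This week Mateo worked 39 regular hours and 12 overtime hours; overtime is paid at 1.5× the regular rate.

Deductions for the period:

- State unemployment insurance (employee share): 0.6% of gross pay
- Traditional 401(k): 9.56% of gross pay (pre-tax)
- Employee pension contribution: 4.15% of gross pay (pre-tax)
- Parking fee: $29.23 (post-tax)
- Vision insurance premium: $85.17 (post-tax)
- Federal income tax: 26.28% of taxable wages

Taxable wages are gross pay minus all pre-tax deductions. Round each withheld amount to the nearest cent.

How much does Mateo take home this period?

Regular pay: 39 × $18.48 = $720.72
Overtime pay: 12 × $18.48 × 1.5 = $332.64
Gross pay = $720.72 + $332.64 = $1,053.36
Traditional 401(k): $1,053.36 × 0.0956 = $100.70
Employee pension contribution: $1,053.36 × 0.0415 = $43.71
Pre-tax total = $100.70 + $43.71 = $144.41
Taxable wages = $1,053.36 − $144.41 = $908.95
Federal income tax: $908.95 × 0.2628 = $238.87
State unemployment insurance (employee share): $1,053.36 × 0.006 = $6.32
Vision insurance premium: $85.17
Parking fee: $29.23
Total deductions = $100.70 + $43.71 + $238.87 + $6.32 + $85.17 + $29.23 = $504.00
Net pay = $1,053.36 − $504.00 = $549.36

$549.36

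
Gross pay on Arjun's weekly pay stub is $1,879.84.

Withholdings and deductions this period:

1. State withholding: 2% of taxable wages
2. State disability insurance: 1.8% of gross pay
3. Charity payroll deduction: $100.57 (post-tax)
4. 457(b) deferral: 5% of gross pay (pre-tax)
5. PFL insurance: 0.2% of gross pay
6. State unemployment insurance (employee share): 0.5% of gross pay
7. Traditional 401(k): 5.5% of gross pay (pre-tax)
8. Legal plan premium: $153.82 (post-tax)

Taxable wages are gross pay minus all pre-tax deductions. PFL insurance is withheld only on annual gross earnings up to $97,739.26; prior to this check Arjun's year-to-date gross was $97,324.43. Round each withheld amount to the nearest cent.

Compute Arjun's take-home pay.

$1,350.35

457(b) deferral: $1,879.84 × 0.05 = $93.99
Traditional 401(k): $1,879.84 × 0.055 = $103.39
Pre-tax total = $93.99 + $103.39 = $197.38
Taxable wages = $1,879.84 − $197.38 = $1,682.46
State withholding: $1,682.46 × 0.02 = $33.65
State disability insurance: $1,879.84 × 0.018 = $33.84
State unemployment insurance (employee share): $1,879.84 × 0.005 = $9.40
PFL insurance: only $97,739.26 − $97,324.43 = $414.83 of this check is subject → $414.83 × 0.002 = $0.83
Charity payroll deduction: $100.57
Legal plan premium: $153.82
Total deductions = $93.99 + $103.39 + $33.65 + $33.84 + $9.40 + $0.83 + $100.57 + $153.82 = $529.49
Net pay = $1,879.84 − $529.49 = $1,350.35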